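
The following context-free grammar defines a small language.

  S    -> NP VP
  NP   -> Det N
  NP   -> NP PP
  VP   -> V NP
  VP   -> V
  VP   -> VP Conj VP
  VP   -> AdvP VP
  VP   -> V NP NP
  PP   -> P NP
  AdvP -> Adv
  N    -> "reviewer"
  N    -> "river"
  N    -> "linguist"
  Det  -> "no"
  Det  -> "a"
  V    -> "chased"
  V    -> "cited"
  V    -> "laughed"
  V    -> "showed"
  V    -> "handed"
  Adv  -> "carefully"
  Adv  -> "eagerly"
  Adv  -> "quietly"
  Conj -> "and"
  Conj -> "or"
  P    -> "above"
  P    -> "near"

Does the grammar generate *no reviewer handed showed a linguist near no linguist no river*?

A V word can never sit immediately before a V word in any string this grammar generates, so the substring 'handed showed' rules out a derivation.

Ungrammatical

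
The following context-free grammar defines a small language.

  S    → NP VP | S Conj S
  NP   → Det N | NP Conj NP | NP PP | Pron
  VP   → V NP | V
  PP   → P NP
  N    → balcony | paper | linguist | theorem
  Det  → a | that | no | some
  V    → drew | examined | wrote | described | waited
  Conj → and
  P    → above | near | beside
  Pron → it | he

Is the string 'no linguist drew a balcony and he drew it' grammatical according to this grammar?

[S [S [NP [Det no] [N linguist]] [VP [V drew] [NP [Det a] [N balcony]]]] [Conj and] [S [NP [Pron he]] [VP [V drew] [NP [Pron it]]]]]
Each bracket corresponds to one application of a listed rule, so the string is derivable from S.

Grammatical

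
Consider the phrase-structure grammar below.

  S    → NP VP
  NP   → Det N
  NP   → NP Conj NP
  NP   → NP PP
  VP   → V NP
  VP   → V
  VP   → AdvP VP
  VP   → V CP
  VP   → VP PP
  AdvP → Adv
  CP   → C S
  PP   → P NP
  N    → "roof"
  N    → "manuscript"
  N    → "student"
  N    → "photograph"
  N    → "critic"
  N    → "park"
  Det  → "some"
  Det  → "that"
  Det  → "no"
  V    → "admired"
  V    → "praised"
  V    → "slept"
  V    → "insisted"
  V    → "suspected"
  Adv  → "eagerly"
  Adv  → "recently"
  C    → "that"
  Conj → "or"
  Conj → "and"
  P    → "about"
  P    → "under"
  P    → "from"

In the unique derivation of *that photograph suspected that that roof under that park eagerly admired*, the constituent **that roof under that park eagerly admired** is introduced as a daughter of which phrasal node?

CP

S
  NP
    Det: that
    N: photograph
  VP
    V: suspected
    CP
      C: that
      S
        NP
          NP
            Det: that
            N: roof
          PP
            P: under
            NP
              Det: that
              N: park
        VP
          AdvP
            Adv: eagerly
          VP
            V: admired
The span 'that roof under that park eagerly admired' is the S node built by S → NP VP.
Its mother is the CP built by CP → C S.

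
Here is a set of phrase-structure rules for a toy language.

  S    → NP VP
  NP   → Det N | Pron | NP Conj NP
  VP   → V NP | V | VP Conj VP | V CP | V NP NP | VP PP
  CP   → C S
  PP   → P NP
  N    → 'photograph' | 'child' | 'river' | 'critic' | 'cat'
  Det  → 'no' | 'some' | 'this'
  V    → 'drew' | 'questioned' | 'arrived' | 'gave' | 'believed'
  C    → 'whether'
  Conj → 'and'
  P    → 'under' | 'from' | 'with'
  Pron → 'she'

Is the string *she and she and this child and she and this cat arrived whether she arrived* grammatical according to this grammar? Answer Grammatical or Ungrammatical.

S
  NP
    NP
      Pron: she
    Conj: and
    NP
      NP
        Pron: she
      Conj: and
      NP
        NP
          Det: this
          N: child
        Conj: and
        NP
          NP
            Pron: she
          Conj: and
          NP
            Det: this
            N: cat
  VP
    V: arrived
    CP
      C: whether
      S
        NP
          Pron: she
        VP
          V: arrived
Every word is introduced by a lexical rule and the phrasal rules combine the resulting categories into a single S.

Grammatical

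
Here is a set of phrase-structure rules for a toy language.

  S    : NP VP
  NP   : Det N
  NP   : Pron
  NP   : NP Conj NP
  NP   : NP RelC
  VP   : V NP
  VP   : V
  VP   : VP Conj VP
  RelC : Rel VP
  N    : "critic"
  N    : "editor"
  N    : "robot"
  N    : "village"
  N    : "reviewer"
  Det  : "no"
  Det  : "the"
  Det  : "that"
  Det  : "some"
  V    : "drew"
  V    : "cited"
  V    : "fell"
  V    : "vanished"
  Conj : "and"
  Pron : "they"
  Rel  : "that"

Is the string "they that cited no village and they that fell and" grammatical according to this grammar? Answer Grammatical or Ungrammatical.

For S → NP VP, every NP-prefix leaves a non-VP remainder: after 'they' the remainder is not a VP; after 'they that cited' the remainder is not a VP; after 'they that cited no village' the remainder is not a VP (and 2 more).

Ungrammatical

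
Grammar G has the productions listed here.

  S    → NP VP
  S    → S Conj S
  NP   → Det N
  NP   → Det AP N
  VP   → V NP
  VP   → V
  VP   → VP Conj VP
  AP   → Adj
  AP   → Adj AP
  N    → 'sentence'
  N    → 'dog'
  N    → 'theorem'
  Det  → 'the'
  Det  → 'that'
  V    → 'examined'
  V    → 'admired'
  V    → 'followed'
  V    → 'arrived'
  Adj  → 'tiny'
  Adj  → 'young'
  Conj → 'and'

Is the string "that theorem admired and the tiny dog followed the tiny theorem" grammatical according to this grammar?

Grammatical

[S [S [NP [Det that] [N theorem]] [VP [V admired]]] [Conj and] [S [NP [Det the] [AP [Adj tiny]] [N dog]] [VP [V followed] [NP [Det the] [AP [Adj tiny]] [N theorem]]]]]
Every word is introduced by a lexical rule and the phrasal rules combine the resulting categories into a single S.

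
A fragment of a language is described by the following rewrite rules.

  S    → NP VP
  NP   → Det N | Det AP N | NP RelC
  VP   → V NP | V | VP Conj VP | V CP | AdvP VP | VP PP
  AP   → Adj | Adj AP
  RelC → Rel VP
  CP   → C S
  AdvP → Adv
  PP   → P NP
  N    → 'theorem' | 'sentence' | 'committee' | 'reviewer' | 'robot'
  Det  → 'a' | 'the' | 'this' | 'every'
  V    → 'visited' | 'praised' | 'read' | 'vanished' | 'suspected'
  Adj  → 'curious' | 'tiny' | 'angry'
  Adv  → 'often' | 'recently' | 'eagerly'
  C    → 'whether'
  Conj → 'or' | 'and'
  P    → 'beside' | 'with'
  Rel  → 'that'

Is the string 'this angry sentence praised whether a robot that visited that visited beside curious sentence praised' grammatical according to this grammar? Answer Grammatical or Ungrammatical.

A P word can never sit immediately before an Adj word in any string this grammar generates, so the substring 'beside curious' rules out a derivation.

Ungrammatical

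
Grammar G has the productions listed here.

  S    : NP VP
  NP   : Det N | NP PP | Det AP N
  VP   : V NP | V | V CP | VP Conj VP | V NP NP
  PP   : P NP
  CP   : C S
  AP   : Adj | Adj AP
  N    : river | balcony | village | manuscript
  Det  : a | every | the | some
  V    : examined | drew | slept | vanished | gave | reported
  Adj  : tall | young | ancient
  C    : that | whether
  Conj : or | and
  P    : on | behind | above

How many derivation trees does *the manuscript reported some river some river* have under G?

[S [NP [Det the] [N manuscript]] [VP [V reported] [NP [Det some] [N river]] [NP [Det some] [N river]]]]
No rule offers an alternative attachment or grouping for any span, so this is the only derivation.

1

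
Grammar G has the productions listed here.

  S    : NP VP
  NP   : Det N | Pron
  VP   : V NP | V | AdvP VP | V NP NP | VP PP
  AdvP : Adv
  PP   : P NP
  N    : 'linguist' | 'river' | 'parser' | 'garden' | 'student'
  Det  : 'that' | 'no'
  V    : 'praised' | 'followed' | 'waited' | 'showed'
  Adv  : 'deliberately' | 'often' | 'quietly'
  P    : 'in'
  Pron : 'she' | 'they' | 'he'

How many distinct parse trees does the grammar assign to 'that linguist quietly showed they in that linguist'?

2

The two bracketings:
[S [NP [Det that] [N linguist]] [VP [AdvP [Adv quietly]] [VP [VP [V showed] [NP [Pron they]]] [PP [P in] [NP [Det that] [N linguist]]]]]]
[S [NP [Det that] [N linguist]] [VP [VP [AdvP [Adv quietly]] [VP [V showed] [NP [Pron they]]]] [PP [P in] [NP [Det that] [N linguist]]]]]
The trees differ in how a recursive rule is bracketed over the same span.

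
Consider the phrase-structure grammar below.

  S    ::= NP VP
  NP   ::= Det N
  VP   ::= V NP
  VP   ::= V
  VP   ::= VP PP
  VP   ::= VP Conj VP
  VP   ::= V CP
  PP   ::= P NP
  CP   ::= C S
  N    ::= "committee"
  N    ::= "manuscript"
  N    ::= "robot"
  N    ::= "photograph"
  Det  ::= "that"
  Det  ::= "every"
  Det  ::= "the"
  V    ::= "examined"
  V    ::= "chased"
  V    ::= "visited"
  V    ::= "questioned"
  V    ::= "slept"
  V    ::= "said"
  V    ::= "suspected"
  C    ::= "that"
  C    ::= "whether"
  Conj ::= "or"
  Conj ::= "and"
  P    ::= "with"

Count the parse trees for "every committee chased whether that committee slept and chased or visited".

5

Two of the 5 distinct bracketings:
[S [NP [Det every] [N committee]] [VP [VP [V chased] [CP [C whether] [S [NP [Det that] [N committee]] [VP [V slept]]]]] [Conj and] [VP [VP [V chased]] [Conj or] [VP [V visited]]]]]
[S [NP [Det every] [N committee]] [VP [VP [VP [V chased] [CP [C whether] [S [NP [Det that] [N committee]] [VP [V slept]]]]] [Conj and] [VP [V chased]]] [Conj or] [VP [V visited]]]]
The trees differ in how a recursive rule is bracketed over the same span.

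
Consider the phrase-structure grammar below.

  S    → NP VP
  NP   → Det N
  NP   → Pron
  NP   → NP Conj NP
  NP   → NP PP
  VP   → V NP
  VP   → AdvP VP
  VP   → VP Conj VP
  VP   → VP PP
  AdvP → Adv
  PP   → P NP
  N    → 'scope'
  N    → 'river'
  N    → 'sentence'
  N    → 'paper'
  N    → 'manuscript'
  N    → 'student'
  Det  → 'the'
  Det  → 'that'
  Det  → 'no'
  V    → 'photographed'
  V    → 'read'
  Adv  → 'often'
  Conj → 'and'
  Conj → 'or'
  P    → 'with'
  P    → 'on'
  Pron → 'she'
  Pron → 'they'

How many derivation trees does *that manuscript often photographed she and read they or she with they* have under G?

Two of the 9 distinct bracketings:
[S [NP [Det that] [N manuscript]] [VP [AdvP [Adv often]] [VP [VP [V photographed] [NP [Pron she]]] [Conj and] [VP [V read] [NP [NP [Pron they]] [Conj or] [NP [NP [Pron she]] [PP [P with] [NP [Pron they]]]]]]]]]
[S [NP [Det that] [N manuscript]] [VP [AdvP [Adv often]] [VP [VP [V photographed] [NP [Pron she]]] [Conj and] [VP [V read] [NP [NP [NP [Pron they]] [Conj or] [NP [Pron she]]] [PP [P with] [NP [Pron they]]]]]]]]
The trees differ in how a recursive rule is bracketed over the same span.

9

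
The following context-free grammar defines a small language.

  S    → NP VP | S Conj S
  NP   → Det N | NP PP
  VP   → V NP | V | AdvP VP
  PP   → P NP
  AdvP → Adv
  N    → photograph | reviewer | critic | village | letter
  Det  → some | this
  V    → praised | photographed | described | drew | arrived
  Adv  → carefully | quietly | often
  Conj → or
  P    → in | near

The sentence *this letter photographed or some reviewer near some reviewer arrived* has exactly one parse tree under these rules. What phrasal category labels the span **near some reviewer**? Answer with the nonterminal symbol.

[S [S [NP [Det this] [N letter]] [VP [V photographed]]] [Conj or] [S [NP [NP [Det some] [N reviewer]] [PP [P near] [NP [Det some] [N reviewer]]]] [VP [V arrived]]]]
The span 'near some reviewer' is the PP node built by PP → P NP.

PP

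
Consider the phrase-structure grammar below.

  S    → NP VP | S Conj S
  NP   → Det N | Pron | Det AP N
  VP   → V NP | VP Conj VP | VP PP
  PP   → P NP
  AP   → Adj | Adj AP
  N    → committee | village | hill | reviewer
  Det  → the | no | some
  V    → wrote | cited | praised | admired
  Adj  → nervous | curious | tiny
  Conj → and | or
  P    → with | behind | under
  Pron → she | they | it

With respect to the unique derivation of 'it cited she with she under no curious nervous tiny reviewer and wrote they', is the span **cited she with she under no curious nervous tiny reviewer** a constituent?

Yes

[S [NP [Pron it]] [VP [VP [VP [VP [V cited] [NP [Pron she]]] [PP [P with] [NP [Pron she]]]] [PP [P under] [NP [Det no] [AP [Adj curious] [AP [Adj nervous] [AP [Adj tiny]]]] [N reviewer]]]] [Conj and] [VP [V wrote] [NP [Pron they]]]]]
The words 'cited she with she under no curious nervous tiny reviewer' are exhaustively dominated by a single VP node (built by VP → VP PP), so they form a constituent.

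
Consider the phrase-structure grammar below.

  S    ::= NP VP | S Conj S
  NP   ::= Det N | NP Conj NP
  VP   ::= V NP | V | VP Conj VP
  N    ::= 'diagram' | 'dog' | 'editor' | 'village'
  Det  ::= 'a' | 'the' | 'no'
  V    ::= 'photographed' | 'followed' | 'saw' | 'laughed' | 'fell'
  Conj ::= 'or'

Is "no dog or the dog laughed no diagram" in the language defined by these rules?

Grammatical

[S [NP [NP [Det no] [N dog]] [Conj or] [NP [Det the] [N dog]]] [VP [V laughed] [NP [Det no] [N diagram]]]]
Each bracket corresponds to one application of a listed rule, so the string is derivable from S.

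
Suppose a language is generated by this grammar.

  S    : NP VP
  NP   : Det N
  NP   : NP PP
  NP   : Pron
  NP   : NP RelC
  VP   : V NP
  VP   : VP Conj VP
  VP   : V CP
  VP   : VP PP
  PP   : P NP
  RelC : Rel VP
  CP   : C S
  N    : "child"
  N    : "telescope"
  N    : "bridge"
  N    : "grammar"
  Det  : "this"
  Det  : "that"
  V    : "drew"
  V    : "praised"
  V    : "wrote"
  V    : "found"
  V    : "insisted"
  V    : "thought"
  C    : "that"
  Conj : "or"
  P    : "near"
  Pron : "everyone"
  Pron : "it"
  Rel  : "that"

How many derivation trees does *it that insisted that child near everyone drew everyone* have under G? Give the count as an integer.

Two of the 3 distinct bracketings:
[S [NP [NP [NP [Pron it]] [RelC [Rel that] [VP [V insisted] [NP [Det that] [N child]]]]] [PP [P near] [NP [Pron everyone]]]] [VP [V drew] [NP [Pron everyone]]]]
[S [NP [NP [Pron it]] [RelC [Rel that] [VP [V insisted] [NP [NP [Det that] [N child]] [PP [P near] [NP [Pron everyone]]]]]]] [VP [V drew] [NP [Pron everyone]]]]
The trees differ in how a recursive rule is bracketed over the same span.

3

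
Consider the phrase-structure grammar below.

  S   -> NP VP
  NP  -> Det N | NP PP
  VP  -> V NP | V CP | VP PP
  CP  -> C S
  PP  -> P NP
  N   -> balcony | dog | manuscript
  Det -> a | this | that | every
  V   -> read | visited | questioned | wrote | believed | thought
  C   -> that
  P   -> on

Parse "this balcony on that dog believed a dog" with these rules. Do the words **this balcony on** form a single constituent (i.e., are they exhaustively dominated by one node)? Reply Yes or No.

No

[S [NP [NP [Det this] [N balcony]] [PP [P on] [NP [Det that] [N dog]]]] [VP [V believed] [NP [Det a] [N dog]]]]
The smallest constituent containing 'this balcony on' is the NP spanning 'this balcony on that dog'; no single node in the tree dominates exactly the given words.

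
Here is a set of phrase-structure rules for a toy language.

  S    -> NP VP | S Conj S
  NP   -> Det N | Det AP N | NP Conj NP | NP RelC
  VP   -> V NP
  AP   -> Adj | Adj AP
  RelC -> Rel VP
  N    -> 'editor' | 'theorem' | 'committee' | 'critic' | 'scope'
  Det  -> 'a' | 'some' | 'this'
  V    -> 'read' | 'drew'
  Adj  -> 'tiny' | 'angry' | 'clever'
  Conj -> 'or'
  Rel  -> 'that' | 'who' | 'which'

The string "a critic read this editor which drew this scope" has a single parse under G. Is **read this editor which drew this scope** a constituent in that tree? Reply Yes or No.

Yes

[S [NP [Det a] [N critic]] [VP [V read] [NP [NP [Det this] [N editor]] [RelC [Rel which] [VP [V drew] [NP [Det this] [N scope]]]]]]]
The words 'read this editor which drew this scope' are exhaustively dominated by a single VP node (built by VP → V NP), so they form a constituent.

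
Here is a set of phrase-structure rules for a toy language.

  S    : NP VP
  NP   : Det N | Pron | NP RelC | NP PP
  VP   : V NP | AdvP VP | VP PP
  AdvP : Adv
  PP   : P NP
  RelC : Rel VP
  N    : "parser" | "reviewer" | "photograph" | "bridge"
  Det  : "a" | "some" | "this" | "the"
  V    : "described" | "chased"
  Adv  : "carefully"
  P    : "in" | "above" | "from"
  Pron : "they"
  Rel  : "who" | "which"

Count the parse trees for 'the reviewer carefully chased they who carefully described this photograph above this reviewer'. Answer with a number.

6

Two of the 6 distinct bracketings:
[S [NP [Det the] [N reviewer]] [VP [AdvP [Adv carefully]] [VP [V chased] [NP [NP [Pron they]] [RelC [Rel who] [VP [AdvP [Adv carefully]] [VP [V described] [NP [NP [Det this] [N photograph]] [PP [P above] [NP [Det this] [N reviewer]]]]]]]]]]]
[S [NP [Det the] [N reviewer]] [VP [AdvP [Adv carefully]] [VP [V chased] [NP [NP [Pron they]] [RelC [Rel who] [VP [AdvP [Adv carefully]] [VP [VP [V described] [NP [Det this] [N photograph]]] [PP [P above] [NP [Det this] [N reviewer]]]]]]]]]]
The difference turns on whether NP → NP PP is used at the relevant span, versus an alternative expansion of NP.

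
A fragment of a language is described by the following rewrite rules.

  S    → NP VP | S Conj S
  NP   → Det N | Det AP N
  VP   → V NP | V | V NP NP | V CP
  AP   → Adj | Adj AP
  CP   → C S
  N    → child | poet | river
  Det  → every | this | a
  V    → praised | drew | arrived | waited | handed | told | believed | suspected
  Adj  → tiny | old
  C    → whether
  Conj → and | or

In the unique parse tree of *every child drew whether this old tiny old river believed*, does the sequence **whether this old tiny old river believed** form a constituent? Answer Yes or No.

[S [NP [Det every] [N child]] [VP [V drew] [CP [C whether] [S [NP [Det this] [AP [Adj old] [AP [Adj tiny] [AP [Adj old]]]] [N river]] [VP [V believed]]]]]]
The words 'whether this old tiny old river believed' are exhaustively dominated by a single CP node (built by CP → C S), so they form a constituent.

Yes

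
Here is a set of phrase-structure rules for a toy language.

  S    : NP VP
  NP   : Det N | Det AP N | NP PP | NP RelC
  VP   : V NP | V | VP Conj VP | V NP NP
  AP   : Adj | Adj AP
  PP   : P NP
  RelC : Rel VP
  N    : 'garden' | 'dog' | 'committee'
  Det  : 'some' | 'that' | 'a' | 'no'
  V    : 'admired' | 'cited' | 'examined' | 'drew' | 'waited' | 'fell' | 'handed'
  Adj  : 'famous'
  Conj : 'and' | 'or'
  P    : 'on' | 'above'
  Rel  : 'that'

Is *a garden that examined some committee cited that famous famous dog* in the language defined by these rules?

Grammatical

[S [NP [NP [Det a] [N garden]] [RelC [Rel that] [VP [V examined] [NP [Det some] [N committee]]]]] [VP [V cited] [NP [Det that] [AP [Adj famous] [AP [Adj famous]]] [N dog]]]]
Each bracket corresponds to one application of a listed rule, so the string is derivable from S.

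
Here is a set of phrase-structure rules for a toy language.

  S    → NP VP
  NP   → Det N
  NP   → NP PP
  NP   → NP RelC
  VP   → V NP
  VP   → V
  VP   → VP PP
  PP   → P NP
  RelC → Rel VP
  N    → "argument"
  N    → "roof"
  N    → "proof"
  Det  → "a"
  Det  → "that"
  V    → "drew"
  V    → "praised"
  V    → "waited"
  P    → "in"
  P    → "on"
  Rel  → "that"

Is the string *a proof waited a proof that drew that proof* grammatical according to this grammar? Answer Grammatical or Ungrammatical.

Grammatical

S
  NP
    Det: a
    N: proof
  VP
    V: waited
    NP
      NP
        Det: a
        N: proof
      RelC
        Rel: that
        VP
          V: drew
          NP
            Det: that
            N: proof
Each bracket corresponds to one application of a listed rule, so the string is derivable from S.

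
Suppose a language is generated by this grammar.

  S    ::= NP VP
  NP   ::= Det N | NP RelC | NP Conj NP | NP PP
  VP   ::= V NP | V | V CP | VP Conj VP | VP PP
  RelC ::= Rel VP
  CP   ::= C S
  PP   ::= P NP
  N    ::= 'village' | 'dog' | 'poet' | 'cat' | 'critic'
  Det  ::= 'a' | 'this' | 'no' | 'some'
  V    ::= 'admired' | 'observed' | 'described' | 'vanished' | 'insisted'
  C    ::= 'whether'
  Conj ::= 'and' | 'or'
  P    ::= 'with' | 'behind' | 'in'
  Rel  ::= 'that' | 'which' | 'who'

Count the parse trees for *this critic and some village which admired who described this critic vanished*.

3

Two of the 3 distinct bracketings:
[S [NP [NP [NP [NP [Det this] [N critic]] [Conj and] [NP [Det some] [N village]]] [RelC [Rel which] [VP [V admired]]]] [RelC [Rel who] [VP [V described] [NP [Det this] [N critic]]]]] [VP [V vanished]]]
[S [NP [NP [NP [Det this] [N critic]] [Conj and] [NP [NP [Det some] [N village]] [RelC [Rel which] [VP [V admired]]]]] [RelC [Rel who] [VP [V described] [NP [Det this] [N critic]]]]] [VP [V vanished]]]
The trees differ in how a recursive rule is bracketed over the same span.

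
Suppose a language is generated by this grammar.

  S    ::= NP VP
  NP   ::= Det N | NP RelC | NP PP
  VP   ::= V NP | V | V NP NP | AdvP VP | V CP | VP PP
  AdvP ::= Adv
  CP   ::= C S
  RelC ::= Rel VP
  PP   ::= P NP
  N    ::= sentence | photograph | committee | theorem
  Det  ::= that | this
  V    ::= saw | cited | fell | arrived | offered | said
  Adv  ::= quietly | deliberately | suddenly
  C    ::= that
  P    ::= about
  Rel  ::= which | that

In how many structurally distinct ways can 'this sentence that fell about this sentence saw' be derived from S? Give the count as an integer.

The two bracketings:
[S [NP [NP [Det this] [N sentence]] [RelC [Rel that] [VP [VP [V fell]] [PP [P about] [NP [Det this] [N sentence]]]]]] [VP [V saw]]]
[S [NP [NP [NP [Det this] [N sentence]] [RelC [Rel that] [VP [V fell]]]] [PP [P about] [NP [Det this] [N sentence]]]] [VP [V saw]]]
The difference turns on whether NP → NP PP is used at the relevant span, versus an alternative expansion of NP.

2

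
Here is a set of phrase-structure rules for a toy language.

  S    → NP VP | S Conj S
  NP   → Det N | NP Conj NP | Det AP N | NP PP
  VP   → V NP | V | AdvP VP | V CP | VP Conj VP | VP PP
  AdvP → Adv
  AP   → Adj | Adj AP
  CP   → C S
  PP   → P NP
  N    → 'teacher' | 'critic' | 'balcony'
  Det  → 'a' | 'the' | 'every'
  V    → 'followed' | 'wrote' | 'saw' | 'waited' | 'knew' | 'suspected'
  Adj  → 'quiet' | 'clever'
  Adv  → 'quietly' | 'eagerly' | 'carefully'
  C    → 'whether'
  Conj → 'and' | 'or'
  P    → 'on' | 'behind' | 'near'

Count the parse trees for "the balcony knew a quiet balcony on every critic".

2

The two bracketings:
[S [NP [Det the] [N balcony]] [VP [V knew] [NP [NP [Det a] [AP [Adj quiet]] [N balcony]] [PP [P on] [NP [Det every] [N critic]]]]]]
[S [NP [Det the] [N balcony]] [VP [VP [V knew] [NP [Det a] [AP [Adj quiet]] [N balcony]]] [PP [P on] [NP [Det every] [N critic]]]]]
The difference turns on whether NP → NP PP is used at the relevant span, versus an alternative expansion of NP.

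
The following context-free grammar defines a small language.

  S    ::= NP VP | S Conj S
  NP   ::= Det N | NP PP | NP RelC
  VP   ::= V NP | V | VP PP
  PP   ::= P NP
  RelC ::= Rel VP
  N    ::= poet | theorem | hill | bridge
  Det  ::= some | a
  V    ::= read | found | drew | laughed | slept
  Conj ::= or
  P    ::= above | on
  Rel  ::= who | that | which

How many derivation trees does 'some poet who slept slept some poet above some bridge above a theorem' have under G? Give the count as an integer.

5

Two of the 5 distinct bracketings:
[S [NP [NP [Det some] [N poet]] [RelC [Rel who] [VP [V slept]]]] [VP [V slept] [NP [NP [Det some] [N poet]] [PP [P above] [NP [NP [Det some] [N bridge]] [PP [P above] [NP [Det a] [N theorem]]]]]]]]
[S [NP [NP [Det some] [N poet]] [RelC [Rel who] [VP [V slept]]]] [VP [V slept] [NP [NP [NP [Det some] [N poet]] [PP [P above] [NP [Det some] [N bridge]]]] [PP [P above] [NP [Det a] [N theorem]]]]]]
The trees differ in how a recursive rule is bracketed over the same span.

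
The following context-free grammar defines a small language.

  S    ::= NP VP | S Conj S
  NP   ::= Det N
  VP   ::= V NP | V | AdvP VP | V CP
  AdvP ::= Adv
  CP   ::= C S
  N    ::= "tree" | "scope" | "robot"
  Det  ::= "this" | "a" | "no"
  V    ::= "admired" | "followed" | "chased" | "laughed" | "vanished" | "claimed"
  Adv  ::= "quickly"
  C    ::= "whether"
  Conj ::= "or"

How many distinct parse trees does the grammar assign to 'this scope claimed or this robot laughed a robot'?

[S [S [NP [Det this] [N scope]] [VP [V claimed]]] [Conj or] [S [NP [Det this] [N robot]] [VP [V laughed] [NP [Det a] [N robot]]]]]
No rule offers an alternative attachment or grouping for any span, so this is the only derivation.

1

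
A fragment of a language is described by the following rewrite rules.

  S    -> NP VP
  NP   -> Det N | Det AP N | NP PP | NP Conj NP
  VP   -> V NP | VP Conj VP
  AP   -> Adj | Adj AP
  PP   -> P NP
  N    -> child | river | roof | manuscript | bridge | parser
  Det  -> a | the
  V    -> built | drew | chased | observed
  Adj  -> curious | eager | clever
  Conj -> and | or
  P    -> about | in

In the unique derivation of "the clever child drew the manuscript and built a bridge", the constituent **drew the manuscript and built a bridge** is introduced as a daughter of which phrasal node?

S

[S [NP [Det the] [AP [Adj clever]] [N child]] [VP [VP [V drew] [NP [Det the] [N manuscript]]] [Conj and] [VP [V built] [NP [Det a] [N bridge]]]]]
The span 'drew the manuscript and built a bridge' is the VP node built by VP → VP Conj VP.
Its mother is the S built by S → NP VP.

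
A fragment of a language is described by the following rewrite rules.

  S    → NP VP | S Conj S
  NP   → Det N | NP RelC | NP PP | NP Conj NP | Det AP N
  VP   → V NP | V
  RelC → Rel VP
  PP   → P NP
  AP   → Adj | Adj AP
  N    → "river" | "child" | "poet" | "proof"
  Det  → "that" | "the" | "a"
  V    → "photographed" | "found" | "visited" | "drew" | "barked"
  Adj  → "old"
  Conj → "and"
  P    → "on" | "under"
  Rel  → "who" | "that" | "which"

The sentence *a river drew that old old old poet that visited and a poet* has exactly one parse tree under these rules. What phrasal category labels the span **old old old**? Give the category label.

AP

S
  NP
    Det: a
    N: river
  VP
    V: drew
    NP
      NP
        NP
          Det: that
          AP
            Adj: old
            AP
              Adj: old
              AP
                Adj: old
          N: poet
        RelC
          Rel: that
          VP
            V: visited
      Conj: and
      NP
        Det: a
        N: poet
The span 'old old old' is the AP node built by AP → Adj AP.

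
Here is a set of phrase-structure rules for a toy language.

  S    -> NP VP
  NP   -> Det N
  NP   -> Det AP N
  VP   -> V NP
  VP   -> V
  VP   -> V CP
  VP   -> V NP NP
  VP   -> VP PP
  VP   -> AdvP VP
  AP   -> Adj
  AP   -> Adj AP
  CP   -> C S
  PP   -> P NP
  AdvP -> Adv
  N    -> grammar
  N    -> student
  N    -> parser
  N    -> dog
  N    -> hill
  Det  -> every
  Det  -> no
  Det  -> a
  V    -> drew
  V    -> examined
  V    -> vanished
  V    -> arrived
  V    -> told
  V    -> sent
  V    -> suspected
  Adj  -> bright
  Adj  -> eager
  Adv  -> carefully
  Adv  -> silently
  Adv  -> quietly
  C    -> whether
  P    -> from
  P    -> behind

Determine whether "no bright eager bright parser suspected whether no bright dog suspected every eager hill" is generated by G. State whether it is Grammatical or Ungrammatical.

Grammatical

S
  NP
    Det: no
    AP
      Adj: bright
      AP
        Adj: eager
        AP
          Adj: bright
    N: parser
  VP
    V: suspected
    CP
      C: whether
      S
        NP
          Det: no
          AP
            Adj: bright
          N: dog
        VP
          V: suspected
          NP
            Det: every
            AP
              Adj: eager
            N: hill
Each bracket corresponds to one application of a listed rule, so the string is derivable from S.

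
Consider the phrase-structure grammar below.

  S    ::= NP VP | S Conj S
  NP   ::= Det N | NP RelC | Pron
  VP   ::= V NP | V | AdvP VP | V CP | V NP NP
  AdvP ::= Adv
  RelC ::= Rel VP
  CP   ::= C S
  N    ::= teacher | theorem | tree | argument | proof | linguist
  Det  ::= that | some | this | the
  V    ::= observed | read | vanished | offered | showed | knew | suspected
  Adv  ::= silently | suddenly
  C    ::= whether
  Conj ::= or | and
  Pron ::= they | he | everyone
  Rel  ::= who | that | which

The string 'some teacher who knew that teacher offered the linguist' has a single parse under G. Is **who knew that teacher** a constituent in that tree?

Yes

[S [NP [NP [Det some] [N teacher]] [RelC [Rel who] [VP [V knew] [NP [Det that] [N teacher]]]]] [VP [V offered] [NP [Det the] [N linguist]]]]
The words 'who knew that teacher' are exhaustively dominated by a single RelC node (built by RelC → Rel VP), so they form a constituent.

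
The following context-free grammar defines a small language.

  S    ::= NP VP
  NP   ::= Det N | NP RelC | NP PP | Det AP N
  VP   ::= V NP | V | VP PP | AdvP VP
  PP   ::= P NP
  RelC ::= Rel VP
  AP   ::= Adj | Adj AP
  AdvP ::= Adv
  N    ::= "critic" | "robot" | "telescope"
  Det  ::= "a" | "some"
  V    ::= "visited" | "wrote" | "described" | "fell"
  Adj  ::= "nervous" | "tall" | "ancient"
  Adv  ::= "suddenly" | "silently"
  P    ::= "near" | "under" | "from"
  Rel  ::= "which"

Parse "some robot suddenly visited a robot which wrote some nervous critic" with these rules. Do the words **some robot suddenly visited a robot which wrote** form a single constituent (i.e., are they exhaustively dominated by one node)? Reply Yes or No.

[S [NP [Det some] [N robot]] [VP [AdvP [Adv suddenly]] [VP [V visited] [NP [NP [Det a] [N robot]] [RelC [Rel which] [VP [V wrote] [NP [Det some] [AP [Adj nervous]] [N critic]]]]]]]]
The smallest constituent containing 'some robot suddenly visited a robot which wrote' is the S spanning 'some robot suddenly visited a robot which wrote some nervous critic'; no single node in the tree dominates exactly the given words.

No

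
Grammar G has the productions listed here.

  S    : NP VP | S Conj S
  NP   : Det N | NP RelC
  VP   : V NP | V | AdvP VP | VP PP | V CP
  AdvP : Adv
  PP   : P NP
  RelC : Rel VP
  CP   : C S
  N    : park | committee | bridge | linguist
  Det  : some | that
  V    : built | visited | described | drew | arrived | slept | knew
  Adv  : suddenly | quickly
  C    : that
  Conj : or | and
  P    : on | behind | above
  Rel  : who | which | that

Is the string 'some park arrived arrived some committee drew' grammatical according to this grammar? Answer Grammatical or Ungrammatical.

For S → NP VP, the only prefix that parses as NP is 'some park', but the remainder 'arrived arrived some committee drew' is not a VP under these rules. The alternative S rule S → S Conj S likewise has no satisfying split.

Ungrammatical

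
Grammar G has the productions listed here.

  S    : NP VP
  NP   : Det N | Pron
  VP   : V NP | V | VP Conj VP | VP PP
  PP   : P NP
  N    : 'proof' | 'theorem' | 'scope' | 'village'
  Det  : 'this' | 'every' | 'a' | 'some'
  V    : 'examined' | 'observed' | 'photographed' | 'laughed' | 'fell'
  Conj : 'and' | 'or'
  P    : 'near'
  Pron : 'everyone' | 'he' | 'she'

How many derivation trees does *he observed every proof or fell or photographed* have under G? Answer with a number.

The two bracketings:
[S [NP [Pron he]] [VP [VP [V observed] [NP [Det every] [N proof]]] [Conj or] [VP [VP [V fell]] [Conj or] [VP [V photographed]]]]]
[S [NP [Pron he]] [VP [VP [VP [V observed] [NP [Det every] [N proof]]] [Conj or] [VP [V fell]]] [Conj or] [VP [V photographed]]]]
The trees differ in how a recursive rule is bracketed over the same span.

2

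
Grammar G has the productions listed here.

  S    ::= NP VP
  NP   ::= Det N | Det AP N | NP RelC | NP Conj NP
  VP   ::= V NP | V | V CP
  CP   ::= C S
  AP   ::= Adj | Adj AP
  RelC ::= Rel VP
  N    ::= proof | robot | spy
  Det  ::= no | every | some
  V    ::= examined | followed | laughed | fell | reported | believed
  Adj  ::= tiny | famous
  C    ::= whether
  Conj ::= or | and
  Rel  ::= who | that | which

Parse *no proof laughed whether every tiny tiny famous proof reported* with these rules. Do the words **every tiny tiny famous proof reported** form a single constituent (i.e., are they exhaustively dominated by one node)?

[S [NP [Det no] [N proof]] [VP [V laughed] [CP [C whether] [S [NP [Det every] [AP [Adj tiny] [AP [Adj tiny] [AP [Adj famous]]]] [N proof]] [VP [V reported]]]]]]
The words 'every tiny tiny famous proof reported' are exhaustively dominated by a single S node (built by S → NP VP), so they form a constituent.

Yes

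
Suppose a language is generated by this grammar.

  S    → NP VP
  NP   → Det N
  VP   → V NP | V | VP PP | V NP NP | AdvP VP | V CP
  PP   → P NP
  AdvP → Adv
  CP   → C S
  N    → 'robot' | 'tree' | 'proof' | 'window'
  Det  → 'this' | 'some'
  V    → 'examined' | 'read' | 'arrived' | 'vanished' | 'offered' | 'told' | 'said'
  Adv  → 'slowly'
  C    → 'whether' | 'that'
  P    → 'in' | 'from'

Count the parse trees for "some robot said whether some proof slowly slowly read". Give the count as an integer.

1

[S [NP [Det some] [N robot]] [VP [V said] [CP [C whether] [S [NP [Det some] [N proof]] [VP [AdvP [Adv slowly]] [VP [AdvP [Adv slowly]] [VP [V read]]]]]]]]
No rule offers an alternative attachment or grouping for any span, so this is the only derivation.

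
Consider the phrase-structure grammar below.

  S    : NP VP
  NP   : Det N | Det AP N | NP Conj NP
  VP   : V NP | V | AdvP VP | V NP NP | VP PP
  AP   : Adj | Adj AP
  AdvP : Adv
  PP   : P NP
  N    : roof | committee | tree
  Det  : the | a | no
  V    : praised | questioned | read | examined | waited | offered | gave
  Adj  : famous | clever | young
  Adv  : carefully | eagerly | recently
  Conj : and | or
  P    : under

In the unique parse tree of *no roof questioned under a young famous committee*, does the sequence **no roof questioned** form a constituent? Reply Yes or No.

No

[S [NP [Det no] [N roof]] [VP [VP [V questioned]] [PP [P under] [NP [Det a] [AP [Adj young] [AP [Adj famous]]] [N committee]]]]]
The smallest constituent containing 'no roof questioned' is the S spanning 'no roof questioned under a young famous committee'; no single node in the tree dominates exactly the given words.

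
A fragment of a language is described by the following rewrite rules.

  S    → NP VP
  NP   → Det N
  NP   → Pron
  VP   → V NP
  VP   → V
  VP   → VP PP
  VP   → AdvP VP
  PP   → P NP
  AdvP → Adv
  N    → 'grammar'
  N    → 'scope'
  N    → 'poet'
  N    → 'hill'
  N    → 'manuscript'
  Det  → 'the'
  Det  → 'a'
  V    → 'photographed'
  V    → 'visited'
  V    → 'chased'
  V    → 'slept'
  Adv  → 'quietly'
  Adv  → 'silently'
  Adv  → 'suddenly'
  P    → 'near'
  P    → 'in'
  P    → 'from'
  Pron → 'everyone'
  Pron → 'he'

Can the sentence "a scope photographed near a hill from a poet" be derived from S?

Grammatical

S
  NP
    Det: a
    N: scope
  VP
    VP
      VP
        V: photographed
      PP
        P: near
        NP
          Det: a
          N: hill
    PP
      P: from
      NP
        Det: a
        N: poet
Each bracket corresponds to one application of a listed rule, so the string is derivable from S.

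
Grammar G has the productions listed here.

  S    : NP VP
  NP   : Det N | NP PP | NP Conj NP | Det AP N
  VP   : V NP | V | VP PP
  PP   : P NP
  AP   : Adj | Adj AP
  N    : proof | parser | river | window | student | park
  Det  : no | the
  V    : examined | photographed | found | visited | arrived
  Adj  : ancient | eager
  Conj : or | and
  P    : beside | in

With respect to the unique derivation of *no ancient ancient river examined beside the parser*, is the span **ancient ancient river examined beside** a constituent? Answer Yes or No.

[S [NP [Det no] [AP [Adj ancient] [AP [Adj ancient]]] [N river]] [VP [VP [V examined]] [PP [P beside] [NP [Det the] [N parser]]]]]
The smallest constituent containing 'ancient ancient river examined beside' is the S spanning 'no ancient ancient river examined beside the parser'; no single node in the tree dominates exactly the given words.

No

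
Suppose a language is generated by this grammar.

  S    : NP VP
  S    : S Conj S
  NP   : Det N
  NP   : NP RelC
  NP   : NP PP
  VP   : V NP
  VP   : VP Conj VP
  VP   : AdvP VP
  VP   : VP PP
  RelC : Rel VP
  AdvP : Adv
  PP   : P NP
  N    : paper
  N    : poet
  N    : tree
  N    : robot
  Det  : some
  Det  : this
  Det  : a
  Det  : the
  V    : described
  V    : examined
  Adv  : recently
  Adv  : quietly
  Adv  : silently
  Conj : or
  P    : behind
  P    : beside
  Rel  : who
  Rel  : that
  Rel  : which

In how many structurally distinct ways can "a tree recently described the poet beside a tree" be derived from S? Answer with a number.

3

Two of the 3 distinct bracketings:
[S [NP [Det a] [N tree]] [VP [AdvP [Adv recently]] [VP [V described] [NP [NP [Det the] [N poet]] [PP [P beside] [NP [Det a] [N tree]]]]]]]
[S [NP [Det a] [N tree]] [VP [AdvP [Adv recently]] [VP [VP [V described] [NP [Det the] [N poet]]] [PP [P beside] [NP [Det a] [N tree]]]]]]
The difference turns on whether NP → NP PP is used at the relevant span, versus an alternative expansion of NP.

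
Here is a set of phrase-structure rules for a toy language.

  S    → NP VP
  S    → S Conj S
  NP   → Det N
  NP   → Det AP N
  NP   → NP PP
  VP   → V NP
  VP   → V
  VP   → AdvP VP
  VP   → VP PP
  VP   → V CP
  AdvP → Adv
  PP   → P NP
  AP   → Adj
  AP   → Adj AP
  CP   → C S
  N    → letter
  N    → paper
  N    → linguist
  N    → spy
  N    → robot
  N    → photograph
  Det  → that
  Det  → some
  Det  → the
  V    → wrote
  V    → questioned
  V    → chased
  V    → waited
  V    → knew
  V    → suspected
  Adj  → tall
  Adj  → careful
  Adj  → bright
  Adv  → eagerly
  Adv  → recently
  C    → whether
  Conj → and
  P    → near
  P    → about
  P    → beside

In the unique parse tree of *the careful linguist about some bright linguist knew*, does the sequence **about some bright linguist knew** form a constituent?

No

[S [NP [NP [Det the] [AP [Adj careful]] [N linguist]] [PP [P about] [NP [Det some] [AP [Adj bright]] [N linguist]]]] [VP [V knew]]]
The smallest constituent containing 'about some bright linguist knew' is the S spanning 'the careful linguist about some bright linguist knew'; no single node in the tree dominates exactly the given words.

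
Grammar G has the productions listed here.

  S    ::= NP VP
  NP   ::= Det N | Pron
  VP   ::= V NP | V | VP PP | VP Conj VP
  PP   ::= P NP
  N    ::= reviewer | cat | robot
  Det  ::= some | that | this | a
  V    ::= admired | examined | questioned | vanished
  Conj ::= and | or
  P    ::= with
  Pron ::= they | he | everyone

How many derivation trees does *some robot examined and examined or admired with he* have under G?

Two of the 5 distinct bracketings:
[S [NP [Det some] [N robot]] [VP [VP [VP [V examined]] [Conj and] [VP [VP [V examined]] [Conj or] [VP [V admired]]]] [PP [P with] [NP [Pron he]]]]]
[S [NP [Det some] [N robot]] [VP [VP [VP [VP [V examined]] [Conj and] [VP [V examined]]] [Conj or] [VP [V admired]]] [PP [P with] [NP [Pron he]]]]]
The trees differ in how a recursive rule is bracketed over the same span.

5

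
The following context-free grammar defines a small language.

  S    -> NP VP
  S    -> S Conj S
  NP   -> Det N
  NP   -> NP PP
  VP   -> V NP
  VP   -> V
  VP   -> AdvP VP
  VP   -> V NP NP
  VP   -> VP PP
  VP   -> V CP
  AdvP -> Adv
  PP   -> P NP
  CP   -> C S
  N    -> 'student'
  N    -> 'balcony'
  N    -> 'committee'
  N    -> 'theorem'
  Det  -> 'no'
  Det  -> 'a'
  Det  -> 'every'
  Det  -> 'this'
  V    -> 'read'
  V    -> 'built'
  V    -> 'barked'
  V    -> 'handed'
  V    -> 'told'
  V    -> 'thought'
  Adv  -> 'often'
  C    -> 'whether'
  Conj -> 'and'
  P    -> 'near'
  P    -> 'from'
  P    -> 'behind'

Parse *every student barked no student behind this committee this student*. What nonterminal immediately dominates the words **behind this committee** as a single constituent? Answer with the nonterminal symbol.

PP

S
  NP
    Det: every
    N: student
  VP
    V: barked
    NP
      NP
        Det: no
        N: student
      PP
        P: behind
        NP
          Det: this
          N: committee
    NP
      Det: this
      N: student
The span 'behind this committee' is the PP node built by PP → P NP.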